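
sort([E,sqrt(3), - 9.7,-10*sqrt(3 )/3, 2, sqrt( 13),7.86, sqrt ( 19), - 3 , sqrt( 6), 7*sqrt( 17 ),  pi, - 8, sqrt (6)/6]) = [ - 9.7, - 8, - 10*sqrt(3 )/3,-3,sqrt(6 )/6, sqrt(3 ), 2,  sqrt (6) , E,pi  ,  sqrt( 13), sqrt(19 ), 7.86, 7*sqrt(17 )]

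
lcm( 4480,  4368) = 174720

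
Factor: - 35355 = - 3^1 * 5^1*2357^1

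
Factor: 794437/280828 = 2^( - 2)*7^2*31^1*523^1*70207^ ( - 1 ) 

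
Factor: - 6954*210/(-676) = 365085/169 = 3^2*5^1 * 7^1 * 13^( - 2)  *  19^1*61^1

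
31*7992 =247752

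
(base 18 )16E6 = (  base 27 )b0f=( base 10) 8034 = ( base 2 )1111101100010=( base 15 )25a9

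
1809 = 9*201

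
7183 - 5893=1290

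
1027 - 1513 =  - 486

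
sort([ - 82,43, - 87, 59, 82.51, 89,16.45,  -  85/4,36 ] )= [ - 87,-82 , - 85/4,16.45,  36,  43,  59,82.51,  89] 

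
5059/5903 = 5059/5903 = 0.86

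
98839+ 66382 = 165221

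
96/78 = 1 + 3/13 = 1.23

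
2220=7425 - 5205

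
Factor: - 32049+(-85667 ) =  - 117716 = - 2^2*29429^1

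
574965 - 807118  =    -  232153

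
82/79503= 82/79503 = 0.00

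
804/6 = 134= 134.00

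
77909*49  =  3817541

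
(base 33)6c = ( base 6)550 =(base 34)66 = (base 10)210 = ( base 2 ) 11010010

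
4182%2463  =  1719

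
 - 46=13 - 59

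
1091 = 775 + 316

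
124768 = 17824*7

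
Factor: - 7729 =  - 59^1*131^1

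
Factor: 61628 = 2^2 * 7^1*  31^1 * 71^1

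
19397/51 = 380 + 1/3 = 380.33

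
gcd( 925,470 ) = 5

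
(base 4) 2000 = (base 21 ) 62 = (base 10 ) 128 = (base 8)200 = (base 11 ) 107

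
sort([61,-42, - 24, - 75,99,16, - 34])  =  [ - 75 , - 42, - 34,  -  24, 16,61,99]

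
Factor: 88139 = 53^1*1663^1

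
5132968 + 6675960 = 11808928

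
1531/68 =1531/68 = 22.51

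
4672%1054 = 456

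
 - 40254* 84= - 3381336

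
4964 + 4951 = 9915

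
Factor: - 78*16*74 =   -  92352 =- 2^6*3^1*13^1*37^1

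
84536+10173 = 94709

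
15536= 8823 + 6713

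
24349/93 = 24349/93 = 261.82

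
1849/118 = 15 +79/118=15.67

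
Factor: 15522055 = 5^1*37^1 * 83903^1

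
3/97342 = 3/97342 =0.00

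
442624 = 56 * 7904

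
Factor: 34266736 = 2^4*7^1*37^1*8269^1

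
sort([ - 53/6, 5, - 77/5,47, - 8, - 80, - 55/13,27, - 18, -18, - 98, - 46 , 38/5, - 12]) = [ - 98,-80,-46, - 18,-18,  -  77/5, - 12, - 53/6, - 8, - 55/13, 5,  38/5, 27,47] 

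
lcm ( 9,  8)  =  72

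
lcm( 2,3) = 6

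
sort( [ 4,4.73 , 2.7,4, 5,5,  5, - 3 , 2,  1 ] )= [ - 3,1 , 2,2.7,4,  4,4.73,5,5,5] 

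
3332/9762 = 1666/4881 = 0.34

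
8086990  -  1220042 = 6866948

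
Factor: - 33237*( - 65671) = 3^3 * 17^1*1231^1 * 3863^1 =2182707027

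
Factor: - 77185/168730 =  - 43/94 = -2^ ( - 1 )*43^1*47^( - 1 ) 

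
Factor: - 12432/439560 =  - 2^1* 3^( - 2 ) * 5^( - 1)*7^1*11^( - 1) = - 14/495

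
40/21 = 40/21 = 1.90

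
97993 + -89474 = 8519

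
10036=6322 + 3714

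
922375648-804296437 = 118079211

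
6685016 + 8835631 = 15520647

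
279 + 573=852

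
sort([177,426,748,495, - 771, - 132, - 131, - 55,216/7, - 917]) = [ - 917, - 771,- 132,-131, - 55, 216/7,  177,426,495,748 ]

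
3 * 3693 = 11079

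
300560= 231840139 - 231539579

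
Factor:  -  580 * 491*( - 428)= 121885840= 2^4*5^1 * 29^1 * 107^1* 491^1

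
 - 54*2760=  - 149040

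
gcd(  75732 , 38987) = 1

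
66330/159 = 22110/53=417.17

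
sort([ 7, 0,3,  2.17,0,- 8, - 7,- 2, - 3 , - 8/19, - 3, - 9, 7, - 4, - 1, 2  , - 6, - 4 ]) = [ - 9,  -  8, - 7, - 6,- 4, - 4,-3, - 3,- 2,-1,-8/19, 0, 0, 2, 2.17, 3, 7,7]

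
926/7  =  132 + 2/7 = 132.29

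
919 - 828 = 91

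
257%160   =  97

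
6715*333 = 2236095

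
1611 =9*179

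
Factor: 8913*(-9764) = -87026532 = - 2^2 * 3^1*2441^1 * 2971^1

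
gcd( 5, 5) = 5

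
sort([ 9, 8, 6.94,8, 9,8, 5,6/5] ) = [ 6/5 , 5,6.94,8,8, 8,9,9] 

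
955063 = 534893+420170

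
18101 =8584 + 9517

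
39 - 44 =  - 5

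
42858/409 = 104 + 322/409 = 104.79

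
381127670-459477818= - 78350148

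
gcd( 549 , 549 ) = 549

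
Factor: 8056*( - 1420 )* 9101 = - 104111071520 =- 2^5*5^1*19^2*53^1*71^1*479^1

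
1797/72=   24 + 23/24 = 24.96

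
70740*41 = 2900340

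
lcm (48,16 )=48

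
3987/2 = 3987/2 =1993.50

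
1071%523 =25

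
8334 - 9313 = - 979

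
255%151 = 104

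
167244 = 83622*2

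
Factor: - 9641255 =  - 5^1*13^1*23^1*6449^1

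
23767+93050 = 116817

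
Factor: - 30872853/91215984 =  - 2^( - 4 ) * 3^2 * 11^1 * 19^1*61^ ( - 1 )*5471^1 * 31153^(  -  1 ) = - 10290951/30405328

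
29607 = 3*9869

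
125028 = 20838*6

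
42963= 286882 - 243919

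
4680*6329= 29619720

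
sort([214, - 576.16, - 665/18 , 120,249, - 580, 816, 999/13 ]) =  [ - 580, - 576.16, - 665/18,999/13, 120,214,249, 816 ]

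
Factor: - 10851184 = -2^4*678199^1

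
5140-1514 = 3626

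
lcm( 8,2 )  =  8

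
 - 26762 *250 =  - 6690500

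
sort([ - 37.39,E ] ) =[ - 37.39, E ]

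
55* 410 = 22550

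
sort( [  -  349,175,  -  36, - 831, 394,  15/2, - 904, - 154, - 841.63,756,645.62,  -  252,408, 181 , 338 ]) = [-904, - 841.63, - 831, - 349, - 252, - 154, - 36,15/2,175,  181, 338,394,408, 645.62, 756] 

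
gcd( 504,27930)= 42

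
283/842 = 283/842 =0.34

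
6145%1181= 240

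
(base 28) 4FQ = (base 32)3fu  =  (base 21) 82C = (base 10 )3582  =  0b110111111110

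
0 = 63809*0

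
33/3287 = 33/3287 = 0.01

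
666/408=1 + 43/68= 1.63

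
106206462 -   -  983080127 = 1089286589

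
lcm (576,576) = 576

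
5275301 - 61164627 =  - 55889326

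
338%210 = 128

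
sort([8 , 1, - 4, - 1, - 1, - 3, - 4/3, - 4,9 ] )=[ - 4, - 4, - 3 , - 4/3,-1, - 1, 1,8 , 9] 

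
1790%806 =178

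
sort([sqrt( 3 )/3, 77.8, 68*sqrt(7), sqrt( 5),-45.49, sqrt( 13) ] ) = [ - 45.49, sqrt( 3)/3,  sqrt (5 ), sqrt( 13 ), 77.8, 68*sqrt( 7 )]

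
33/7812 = 11/2604 = 0.00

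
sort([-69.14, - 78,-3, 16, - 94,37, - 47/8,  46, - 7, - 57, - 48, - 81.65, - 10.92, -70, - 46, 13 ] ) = [- 94, -81.65, - 78,-70,  -  69.14, - 57, - 48, - 46, - 10.92,- 7, - 47/8, - 3,13,16,37,46 ] 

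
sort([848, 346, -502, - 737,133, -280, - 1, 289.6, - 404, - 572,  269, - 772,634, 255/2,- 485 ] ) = [ - 772, - 737,- 572, - 502 , - 485, - 404, -280,-1,255/2, 133 , 269,289.6 , 346 , 634,848] 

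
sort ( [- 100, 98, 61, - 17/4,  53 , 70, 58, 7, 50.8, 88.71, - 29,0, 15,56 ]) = [ -100, - 29, - 17/4, 0, 7, 15, 50.8,53 , 56, 58,61,70,88.71, 98 ] 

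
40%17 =6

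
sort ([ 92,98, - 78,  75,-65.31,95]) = [-78,  -  65.31, 75, 92, 95,98]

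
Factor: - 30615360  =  - 2^6*3^1*5^1*31891^1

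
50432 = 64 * 788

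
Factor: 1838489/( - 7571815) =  - 5^( - 1 )*907^1*2027^1*1514363^( - 1 )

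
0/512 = 0=0.00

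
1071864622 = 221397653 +850466969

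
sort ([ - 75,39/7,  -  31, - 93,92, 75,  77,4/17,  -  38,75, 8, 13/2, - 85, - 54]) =[ - 93, - 85, - 75, - 54, - 38,  -  31,  4/17,39/7, 13/2,8,75,75, 77,92]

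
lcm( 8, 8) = 8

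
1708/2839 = 1708/2839 = 0.60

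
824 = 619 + 205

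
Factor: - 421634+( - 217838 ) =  - 639472 = - 2^4*17^1*2351^1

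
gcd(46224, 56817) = 963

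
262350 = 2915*90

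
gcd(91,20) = 1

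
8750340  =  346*25290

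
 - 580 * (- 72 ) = 41760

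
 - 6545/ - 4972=1+143/452 = 1.32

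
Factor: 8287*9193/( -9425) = -2626979/325  =  -  5^( - 2) *13^( - 1)*317^1* 8287^1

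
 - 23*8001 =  - 184023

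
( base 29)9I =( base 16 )117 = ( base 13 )186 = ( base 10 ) 279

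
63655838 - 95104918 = -31449080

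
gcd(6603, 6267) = 3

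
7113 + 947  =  8060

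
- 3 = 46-49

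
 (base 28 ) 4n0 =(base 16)ec4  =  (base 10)3780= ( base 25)615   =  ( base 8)7304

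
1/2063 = 1/2063 = 0.00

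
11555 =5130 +6425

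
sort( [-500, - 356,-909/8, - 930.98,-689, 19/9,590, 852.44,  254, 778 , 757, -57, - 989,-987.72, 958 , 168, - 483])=[-989,-987.72,-930.98, - 689, - 500, - 483 , - 356, - 909/8 ,  -  57, 19/9 , 168,254, 590,757,  778, 852.44,958]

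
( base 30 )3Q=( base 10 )116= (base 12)98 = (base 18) 68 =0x74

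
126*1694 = 213444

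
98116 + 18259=116375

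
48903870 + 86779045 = 135682915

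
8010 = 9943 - 1933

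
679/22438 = 679/22438  =  0.03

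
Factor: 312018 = 2^1*3^1*7^1 * 17^1*19^1*23^1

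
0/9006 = 0 = 0.00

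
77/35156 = 7/3196 = 0.00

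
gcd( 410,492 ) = 82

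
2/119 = 2/119  =  0.02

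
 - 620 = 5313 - 5933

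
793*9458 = 7500194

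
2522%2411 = 111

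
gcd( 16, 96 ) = 16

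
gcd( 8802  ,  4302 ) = 18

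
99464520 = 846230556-746766036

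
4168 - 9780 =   -  5612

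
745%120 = 25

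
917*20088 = 18420696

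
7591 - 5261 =2330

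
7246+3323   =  10569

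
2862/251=2862/251  =  11.40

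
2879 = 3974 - 1095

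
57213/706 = 81 + 27/706 =81.04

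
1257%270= 177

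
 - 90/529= -1 + 439/529 = - 0.17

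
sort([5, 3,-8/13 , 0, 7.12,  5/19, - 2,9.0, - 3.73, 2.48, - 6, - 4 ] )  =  [-6, - 4 , - 3.73, -2, - 8/13, 0,5/19,2.48, 3 , 5, 7.12,  9.0] 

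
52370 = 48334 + 4036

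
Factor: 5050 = 2^1*5^2*101^1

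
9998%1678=1608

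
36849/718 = 36849/718 =51.32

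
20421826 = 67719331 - 47297505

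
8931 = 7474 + 1457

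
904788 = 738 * 1226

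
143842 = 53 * 2714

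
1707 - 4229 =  -2522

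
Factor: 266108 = 2^2*71^1*937^1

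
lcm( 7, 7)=7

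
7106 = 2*3553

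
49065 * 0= 0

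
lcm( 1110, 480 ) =17760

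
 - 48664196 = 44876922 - 93541118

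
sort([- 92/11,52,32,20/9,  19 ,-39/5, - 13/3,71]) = [ - 92/11,-39/5, - 13/3,  20/9, 19, 32,52 , 71]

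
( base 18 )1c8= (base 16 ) 224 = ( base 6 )2312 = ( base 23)10J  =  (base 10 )548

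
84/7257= 28/2419 = 0.01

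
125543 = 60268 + 65275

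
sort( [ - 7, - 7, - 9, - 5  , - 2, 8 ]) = [ - 9, - 7, - 7, - 5, - 2,8]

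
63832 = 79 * 808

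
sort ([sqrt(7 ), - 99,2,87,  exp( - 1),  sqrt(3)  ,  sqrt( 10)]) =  [ - 99,exp( - 1), sqrt(3 ),2, sqrt( 7), sqrt (10 ),87]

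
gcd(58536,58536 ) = 58536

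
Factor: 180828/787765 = 2^2*3^2*5^( - 1)*11^( - 1) * 5023^1*14323^( - 1) 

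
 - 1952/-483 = 1952/483 = 4.04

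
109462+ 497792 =607254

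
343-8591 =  -8248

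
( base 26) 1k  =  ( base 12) 3a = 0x2e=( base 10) 46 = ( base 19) 28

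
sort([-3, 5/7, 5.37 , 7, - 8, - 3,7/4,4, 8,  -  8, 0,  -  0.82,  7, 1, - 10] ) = [  -  10, - 8, - 8 ,  -  3, - 3, - 0.82, 0, 5/7,  1, 7/4, 4,  5.37, 7, 7, 8]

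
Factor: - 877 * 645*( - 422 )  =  2^1 * 3^1*5^1*43^1*211^1*877^1 = 238710630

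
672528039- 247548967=424979072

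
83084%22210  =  16454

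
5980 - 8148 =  - 2168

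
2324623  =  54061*43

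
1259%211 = 204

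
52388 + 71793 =124181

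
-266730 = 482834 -749564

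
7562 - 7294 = 268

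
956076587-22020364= 934056223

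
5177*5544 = 28701288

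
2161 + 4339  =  6500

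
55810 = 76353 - 20543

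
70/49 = 1+3/7 = 1.43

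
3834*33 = 126522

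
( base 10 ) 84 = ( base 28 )30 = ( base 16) 54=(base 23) 3f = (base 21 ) 40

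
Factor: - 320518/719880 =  - 187/420 =- 2^( - 2)*3^( - 1 ) *5^( - 1)*7^( - 1)*11^1*17^1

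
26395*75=1979625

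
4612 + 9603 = 14215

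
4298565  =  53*81105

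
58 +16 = 74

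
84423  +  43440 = 127863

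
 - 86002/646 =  - 134 + 281/323 = - 133.13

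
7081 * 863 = 6110903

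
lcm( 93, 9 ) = 279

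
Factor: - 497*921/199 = - 457737/199 = -3^1*7^1*71^1*199^( - 1)*307^1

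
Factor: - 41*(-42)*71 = 122262 = 2^1*3^1* 7^1*41^1*71^1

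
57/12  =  19/4 =4.75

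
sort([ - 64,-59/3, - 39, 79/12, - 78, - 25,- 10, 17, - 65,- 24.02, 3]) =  [ - 78, - 65, - 64  , - 39, - 25, - 24.02, - 59/3, - 10,  3,79/12,17]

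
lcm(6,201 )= 402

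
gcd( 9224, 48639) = 1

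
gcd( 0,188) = 188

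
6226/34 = 183+2/17  =  183.12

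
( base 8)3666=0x7B6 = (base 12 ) 1186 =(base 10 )1974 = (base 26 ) 2NO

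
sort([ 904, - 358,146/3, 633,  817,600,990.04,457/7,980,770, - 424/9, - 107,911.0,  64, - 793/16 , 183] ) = [ - 358,-107, - 793/16,-424/9,  146/3,64,457/7, 183,600,633 , 770 , 817,  904, 911.0 , 980, 990.04 ]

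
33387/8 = 33387/8 = 4173.38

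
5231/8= 5231/8  =  653.88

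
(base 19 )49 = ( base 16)55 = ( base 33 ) 2J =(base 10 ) 85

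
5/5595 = 1/1119=0.00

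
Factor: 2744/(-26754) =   -  2^2*3^( - 1 )*13^( - 1)=-4/39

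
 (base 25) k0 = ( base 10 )500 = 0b111110100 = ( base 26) j6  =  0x1f4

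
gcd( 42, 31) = 1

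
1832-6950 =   -  5118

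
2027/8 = 2027/8  =  253.38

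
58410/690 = 84 + 15/23 =84.65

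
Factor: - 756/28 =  - 27 =- 3^3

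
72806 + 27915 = 100721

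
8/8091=8/8091 = 0.00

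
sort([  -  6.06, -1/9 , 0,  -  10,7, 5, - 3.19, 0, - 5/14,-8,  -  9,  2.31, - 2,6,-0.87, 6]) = [ - 10, - 9, - 8,-6.06, -3.19, - 2,-0.87, - 5/14,  -  1/9, 0,  0, 2.31,  5, 6, 6, 7]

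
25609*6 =153654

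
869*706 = 613514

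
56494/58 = 974+1/29 = 974.03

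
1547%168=35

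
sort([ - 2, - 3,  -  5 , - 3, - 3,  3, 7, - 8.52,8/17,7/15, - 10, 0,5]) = [ -10,-8.52, - 5,-3, -3, - 3, - 2,0, 7/15,  8/17,  3,5,7]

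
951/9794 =951/9794 = 0.10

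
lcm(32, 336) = 672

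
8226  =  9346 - 1120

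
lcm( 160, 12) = 480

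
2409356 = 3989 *604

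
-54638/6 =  - 9107 + 2/3 = - 9106.33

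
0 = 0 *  (-8318) 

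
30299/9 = 30299/9 = 3366.56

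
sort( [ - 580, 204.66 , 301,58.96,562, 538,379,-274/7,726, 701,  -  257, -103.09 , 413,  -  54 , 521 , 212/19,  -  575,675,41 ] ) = [-580, - 575,-257, - 103.09,- 54,- 274/7, 212/19 , 41, 58.96, 204.66, 301, 379, 413, 521,  538,562, 675, 701, 726]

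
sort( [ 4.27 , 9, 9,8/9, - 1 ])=[ - 1, 8/9,  4.27  ,  9, 9] 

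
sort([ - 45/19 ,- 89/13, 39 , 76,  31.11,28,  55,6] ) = [-89/13, - 45/19  ,  6,28, 31.11 , 39 , 55,76 ]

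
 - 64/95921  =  - 64/95921 = -0.00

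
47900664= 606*79044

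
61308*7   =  429156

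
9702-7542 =2160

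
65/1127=65/1127 = 0.06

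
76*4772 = 362672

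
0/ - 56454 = 0/1= -  0.00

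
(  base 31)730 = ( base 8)15244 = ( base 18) 130g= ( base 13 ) 3148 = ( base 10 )6820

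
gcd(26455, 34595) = 2035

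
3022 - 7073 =-4051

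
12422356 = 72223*172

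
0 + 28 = 28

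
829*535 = 443515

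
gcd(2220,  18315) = 555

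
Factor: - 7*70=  - 2^1*5^1*7^2 = - 490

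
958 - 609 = 349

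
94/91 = 94/91 = 1.03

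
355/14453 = 355/14453 = 0.02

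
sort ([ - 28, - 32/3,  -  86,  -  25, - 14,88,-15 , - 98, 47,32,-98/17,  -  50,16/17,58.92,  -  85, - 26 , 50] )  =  [-98, - 86, - 85,  -  50,-28 ,  -  26, - 25, - 15,  -  14, - 32/3,-98/17,16/17,32,47,50,58.92, 88 ]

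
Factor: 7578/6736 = 9/8 = 2^( - 3)*3^2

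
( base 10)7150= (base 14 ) 286a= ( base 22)eh0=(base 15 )21ba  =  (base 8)15756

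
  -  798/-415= 1 + 383/415 = 1.92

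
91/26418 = 13/3774 = 0.00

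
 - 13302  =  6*(-2217) 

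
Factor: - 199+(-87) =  - 2^1*11^1 * 13^1 = - 286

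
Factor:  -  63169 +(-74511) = -137680 = - 2^4*5^1*1721^1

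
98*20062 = 1966076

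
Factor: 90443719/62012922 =2^ ( - 1 )*3^ ( - 1 )*19^ ( - 1 )* 23^( - 1 )*67^( - 1 )*353^( - 1 )*2909^1*31091^1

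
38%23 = 15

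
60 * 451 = 27060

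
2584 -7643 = -5059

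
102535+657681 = 760216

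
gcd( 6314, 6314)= 6314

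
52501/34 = 52501/34 = 1544.15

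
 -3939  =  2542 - 6481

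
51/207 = 17/69  =  0.25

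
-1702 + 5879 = 4177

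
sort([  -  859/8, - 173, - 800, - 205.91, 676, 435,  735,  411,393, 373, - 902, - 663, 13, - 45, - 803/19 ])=[ - 902, - 800,  -  663,- 205.91, - 173,-859/8, - 45, - 803/19,  13, 373,393, 411 , 435, 676 , 735]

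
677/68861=677/68861 = 0.01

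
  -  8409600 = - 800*10512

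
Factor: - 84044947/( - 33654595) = 5^( - 1)*7^3*13^( - 1)*43^( - 1 )*12041^( - 1) * 245029^1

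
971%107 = 8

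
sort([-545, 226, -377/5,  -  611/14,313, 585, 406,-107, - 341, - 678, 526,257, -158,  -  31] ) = [ - 678, - 545, - 341, - 158, - 107,- 377/5, - 611/14, - 31, 226,  257 , 313 , 406,526,  585 ] 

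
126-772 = -646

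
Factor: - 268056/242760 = -657/595  =  -3^2*5^( - 1)*7^(- 1)*17^(- 1 )*73^1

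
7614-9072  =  -1458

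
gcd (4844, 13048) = 28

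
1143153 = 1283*891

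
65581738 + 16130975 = 81712713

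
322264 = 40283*8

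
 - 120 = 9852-9972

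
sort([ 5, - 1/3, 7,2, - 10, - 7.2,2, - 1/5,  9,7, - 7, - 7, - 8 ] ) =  [ - 10, -8, - 7.2,-7,-7, - 1/3, - 1/5,2,2, 5,7,7  ,  9 ] 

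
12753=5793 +6960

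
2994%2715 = 279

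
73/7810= 73/7810=0.01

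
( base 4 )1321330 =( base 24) DD4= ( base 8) 17174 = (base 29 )983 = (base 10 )7804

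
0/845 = 0 = 0.00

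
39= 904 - 865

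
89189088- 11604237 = 77584851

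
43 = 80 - 37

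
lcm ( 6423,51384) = 51384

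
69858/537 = 23286/179  =  130.09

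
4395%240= 75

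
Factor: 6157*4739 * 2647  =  77234226881 = 7^1*47^1*131^1*677^1*2647^1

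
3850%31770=3850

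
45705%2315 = 1720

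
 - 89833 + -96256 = - 186089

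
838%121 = 112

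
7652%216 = 92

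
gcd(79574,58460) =2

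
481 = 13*37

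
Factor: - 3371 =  - 3371^1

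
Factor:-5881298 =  - 2^1*19^1 * 37^1*47^1*89^1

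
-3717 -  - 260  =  - 3457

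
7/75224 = 7/75224 = 0.00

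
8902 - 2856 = 6046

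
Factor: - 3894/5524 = - 2^( - 1)*3^1*11^1 * 59^1*1381^( - 1)  =  -1947/2762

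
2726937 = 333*8189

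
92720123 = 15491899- - 77228224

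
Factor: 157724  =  2^2*7^1*43^1*131^1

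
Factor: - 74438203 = -7^5*43^1*103^1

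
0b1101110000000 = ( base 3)100122202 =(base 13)3287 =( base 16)1B80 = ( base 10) 7040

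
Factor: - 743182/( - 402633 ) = 814/441 =2^1*3^( - 2 )*7^(-2 )*11^1*37^1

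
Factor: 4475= 5^2*179^1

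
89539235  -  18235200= 71304035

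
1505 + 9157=10662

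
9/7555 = 9/7555 = 0.00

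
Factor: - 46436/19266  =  - 2^1*3^ (-1)*13^(-1)  *47^1=-  94/39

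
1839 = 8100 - 6261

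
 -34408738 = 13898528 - 48307266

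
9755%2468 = 2351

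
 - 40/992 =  - 1 + 119/124 = - 0.04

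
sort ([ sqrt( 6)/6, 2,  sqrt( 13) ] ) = [sqrt( 6) /6, 2,sqrt( 13 ) ]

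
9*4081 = 36729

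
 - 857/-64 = 13 + 25/64 = 13.39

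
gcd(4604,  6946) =2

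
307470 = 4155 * 74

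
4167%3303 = 864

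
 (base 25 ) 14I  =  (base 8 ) 1347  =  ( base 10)743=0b1011100111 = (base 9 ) 1015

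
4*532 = 2128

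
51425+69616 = 121041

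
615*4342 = 2670330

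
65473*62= 4059326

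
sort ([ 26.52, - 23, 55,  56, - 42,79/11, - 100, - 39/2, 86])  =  [ - 100, - 42, - 23,-39/2, 79/11, 26.52,55, 56, 86]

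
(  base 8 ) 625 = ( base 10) 405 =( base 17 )16e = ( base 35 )BK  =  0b110010101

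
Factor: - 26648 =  - 2^3*3331^1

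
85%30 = 25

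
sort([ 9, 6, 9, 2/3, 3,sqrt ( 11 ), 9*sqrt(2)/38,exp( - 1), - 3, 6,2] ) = [ - 3, 9 * sqrt(2)/38, exp( - 1 ), 2/3, 2, 3 , sqrt(11 ),  6, 6, 9 , 9 ]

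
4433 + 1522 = 5955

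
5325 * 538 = 2864850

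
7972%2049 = 1825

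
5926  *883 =5232658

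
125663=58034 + 67629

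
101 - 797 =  - 696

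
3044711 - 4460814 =-1416103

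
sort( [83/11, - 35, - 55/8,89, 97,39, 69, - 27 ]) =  [ - 35 , - 27, - 55/8,83/11, 39, 69, 89,  97 ]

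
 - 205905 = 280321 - 486226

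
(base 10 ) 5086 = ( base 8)11736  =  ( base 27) 6qa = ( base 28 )6DI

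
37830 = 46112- 8282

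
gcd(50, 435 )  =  5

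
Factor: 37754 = 2^1*43^1*439^1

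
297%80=57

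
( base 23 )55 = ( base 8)170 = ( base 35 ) 3f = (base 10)120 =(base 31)3R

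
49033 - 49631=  - 598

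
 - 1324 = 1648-2972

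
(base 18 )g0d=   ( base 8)12115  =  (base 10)5197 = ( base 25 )87M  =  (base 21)bga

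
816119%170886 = 132575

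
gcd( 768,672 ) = 96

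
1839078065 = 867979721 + 971098344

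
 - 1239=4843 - 6082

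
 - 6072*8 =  - 48576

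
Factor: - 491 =  -  491^1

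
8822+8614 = 17436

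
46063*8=368504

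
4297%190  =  117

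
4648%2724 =1924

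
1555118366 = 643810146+911308220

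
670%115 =95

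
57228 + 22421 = 79649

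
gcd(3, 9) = 3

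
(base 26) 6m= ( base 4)2302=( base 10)178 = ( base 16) B2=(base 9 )217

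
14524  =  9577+4947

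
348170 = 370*941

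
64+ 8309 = 8373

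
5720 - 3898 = 1822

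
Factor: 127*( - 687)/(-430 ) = 2^(-1)*3^1*5^(  -  1)*43^( -1)*127^1*229^1 =87249/430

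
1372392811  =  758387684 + 614005127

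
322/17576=161/8788= 0.02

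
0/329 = 0 = 0.00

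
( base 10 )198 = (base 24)86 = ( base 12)146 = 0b11000110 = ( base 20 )9I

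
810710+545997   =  1356707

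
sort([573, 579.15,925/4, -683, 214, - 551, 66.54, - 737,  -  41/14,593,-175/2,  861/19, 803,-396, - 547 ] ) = [ - 737, - 683, - 551, - 547, - 396, - 175/2 , - 41/14,861/19, 66.54 , 214 , 925/4, 573, 579.15, 593, 803]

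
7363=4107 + 3256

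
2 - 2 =0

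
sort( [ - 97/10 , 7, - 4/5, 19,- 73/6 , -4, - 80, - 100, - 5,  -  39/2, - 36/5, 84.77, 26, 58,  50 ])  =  [ - 100, - 80, - 39/2, - 73/6, - 97/10, - 36/5, - 5, - 4, - 4/5, 7, 19,26, 50, 58, 84.77 ]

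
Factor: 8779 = 8779^1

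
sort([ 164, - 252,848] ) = [ - 252, 164, 848] 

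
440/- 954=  - 220/477 = -0.46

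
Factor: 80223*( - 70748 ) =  - 2^2* 3^1*11^2 * 13^1*17^1*23^1*769^1 = -  5675616804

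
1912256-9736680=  - 7824424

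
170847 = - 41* (-4167)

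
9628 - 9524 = 104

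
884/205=4 + 64/205 = 4.31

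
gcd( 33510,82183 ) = 1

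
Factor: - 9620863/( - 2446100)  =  2^( - 2)*5^ ( - 2)*7^1*43^1*61^( - 1)*401^ ( - 1)*31963^1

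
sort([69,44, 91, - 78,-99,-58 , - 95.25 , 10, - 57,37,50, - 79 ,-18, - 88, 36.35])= [ - 99, - 95.25, -88, -79, - 78,-58 , - 57,  -  18,10,36.35, 37,44, 50,69,91]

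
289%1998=289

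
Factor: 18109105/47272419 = 3^ ( - 2)*5^1 *7^1*517403^1*5252491^(  -  1)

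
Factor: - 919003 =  - 17^1*54059^1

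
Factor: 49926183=3^1*79^1  *210659^1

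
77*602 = 46354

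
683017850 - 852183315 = - 169165465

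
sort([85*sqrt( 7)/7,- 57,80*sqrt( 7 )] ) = [ - 57,85*sqrt(7 ) /7, 80*sqrt( 7)] 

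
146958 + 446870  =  593828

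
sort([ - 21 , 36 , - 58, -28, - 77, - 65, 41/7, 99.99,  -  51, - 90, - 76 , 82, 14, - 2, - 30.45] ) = [ - 90,-77 , - 76,  -  65, - 58, - 51, - 30.45, - 28, - 21, - 2, 41/7,14,36, 82,99.99]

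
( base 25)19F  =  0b1101100001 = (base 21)1k4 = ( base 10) 865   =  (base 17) 2gf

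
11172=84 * 133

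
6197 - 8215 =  - 2018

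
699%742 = 699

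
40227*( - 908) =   -  36526116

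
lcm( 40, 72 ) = 360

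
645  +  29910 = 30555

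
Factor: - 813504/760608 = -446/417=- 2^1*3^( - 1 )*139^( - 1)*223^1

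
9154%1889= 1598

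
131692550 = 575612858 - 443920308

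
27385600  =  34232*800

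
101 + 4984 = 5085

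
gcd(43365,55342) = 413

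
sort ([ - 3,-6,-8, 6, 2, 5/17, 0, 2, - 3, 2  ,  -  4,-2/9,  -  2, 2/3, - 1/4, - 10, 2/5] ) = [ - 10, - 8, -6, - 4,-3, - 3, - 2,-1/4,-2/9, 0, 5/17,2/5, 2/3, 2,2,2, 6 ]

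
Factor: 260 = 2^2 * 5^1*13^1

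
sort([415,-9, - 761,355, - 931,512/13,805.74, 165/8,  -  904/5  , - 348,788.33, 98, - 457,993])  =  [ - 931, - 761, - 457, - 348, - 904/5, - 9, 165/8, 512/13,98,355 , 415,788.33,805.74,993 ]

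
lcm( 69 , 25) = 1725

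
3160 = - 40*( - 79)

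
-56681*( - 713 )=40413553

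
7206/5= 1441+ 1/5 = 1441.20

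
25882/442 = 12941/221 = 58.56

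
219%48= 27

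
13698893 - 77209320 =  - 63510427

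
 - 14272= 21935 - 36207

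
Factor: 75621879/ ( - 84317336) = -2^( - 3)*3^2*29^2*73^( - 1)*97^1*103^1 * 144379^( - 1)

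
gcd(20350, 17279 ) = 37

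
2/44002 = 1/22001 = 0.00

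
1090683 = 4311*253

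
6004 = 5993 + 11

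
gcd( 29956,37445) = 7489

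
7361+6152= 13513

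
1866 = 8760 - 6894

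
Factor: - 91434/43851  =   - 98/47 = -2^1*7^2*  47^( - 1)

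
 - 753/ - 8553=251/2851 = 0.09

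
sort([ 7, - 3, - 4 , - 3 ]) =[ - 4, - 3, - 3, 7 ]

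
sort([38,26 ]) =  [ 26,  38]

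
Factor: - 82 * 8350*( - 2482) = 2^3 *5^2*17^1*41^1*73^1*167^1 =1699425400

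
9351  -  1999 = 7352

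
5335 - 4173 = 1162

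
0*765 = 0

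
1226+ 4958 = 6184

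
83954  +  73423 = 157377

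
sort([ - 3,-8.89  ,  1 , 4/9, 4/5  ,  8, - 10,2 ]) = [-10, - 8.89,  -  3, 4/9, 4/5,1, 2, 8]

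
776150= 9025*86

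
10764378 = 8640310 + 2124068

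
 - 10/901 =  - 10/901  =  -0.01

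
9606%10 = 6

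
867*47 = 40749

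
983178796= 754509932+228668864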